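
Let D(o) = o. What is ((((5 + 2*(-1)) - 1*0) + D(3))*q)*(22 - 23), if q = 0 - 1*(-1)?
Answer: -6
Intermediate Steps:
q = 1 (q = 0 + 1 = 1)
((((5 + 2*(-1)) - 1*0) + D(3))*q)*(22 - 23) = ((((5 + 2*(-1)) - 1*0) + 3)*1)*(22 - 23) = ((((5 - 2) + 0) + 3)*1)*(-1) = (((3 + 0) + 3)*1)*(-1) = ((3 + 3)*1)*(-1) = (6*1)*(-1) = 6*(-1) = -6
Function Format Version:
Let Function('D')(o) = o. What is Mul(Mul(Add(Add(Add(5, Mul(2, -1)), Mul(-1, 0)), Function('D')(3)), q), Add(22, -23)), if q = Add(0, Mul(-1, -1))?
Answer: -6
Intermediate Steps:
q = 1 (q = Add(0, 1) = 1)
Mul(Mul(Add(Add(Add(5, Mul(2, -1)), Mul(-1, 0)), Function('D')(3)), q), Add(22, -23)) = Mul(Mul(Add(Add(Add(5, Mul(2, -1)), Mul(-1, 0)), 3), 1), Add(22, -23)) = Mul(Mul(Add(Add(Add(5, -2), 0), 3), 1), -1) = Mul(Mul(Add(Add(3, 0), 3), 1), -1) = Mul(Mul(Add(3, 3), 1), -1) = Mul(Mul(6, 1), -1) = Mul(6, -1) = -6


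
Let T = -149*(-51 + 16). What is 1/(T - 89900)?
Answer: -1/84685 ≈ -1.1808e-5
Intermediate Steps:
T = 5215 (T = -149*(-35) = 5215)
1/(T - 89900) = 1/(5215 - 89900) = 1/(-84685) = -1/84685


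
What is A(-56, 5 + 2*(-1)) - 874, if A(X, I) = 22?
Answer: -852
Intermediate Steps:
A(-56, 5 + 2*(-1)) - 874 = 22 - 874 = -852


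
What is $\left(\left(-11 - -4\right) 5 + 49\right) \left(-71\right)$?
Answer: $-994$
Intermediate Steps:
$\left(\left(-11 - -4\right) 5 + 49\right) \left(-71\right) = \left(\left(-11 + 4\right) 5 + 49\right) \left(-71\right) = \left(\left(-7\right) 5 + 49\right) \left(-71\right) = \left(-35 + 49\right) \left(-71\right) = 14 \left(-71\right) = -994$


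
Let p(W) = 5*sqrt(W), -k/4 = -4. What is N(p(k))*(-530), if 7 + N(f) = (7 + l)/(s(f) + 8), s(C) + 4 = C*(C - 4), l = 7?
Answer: 298655/81 ≈ 3687.1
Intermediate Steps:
s(C) = -4 + C*(-4 + C) (s(C) = -4 + C*(C - 4) = -4 + C*(-4 + C))
k = 16 (k = -4*(-4) = 16)
N(f) = -7 + 14/(4 + f**2 - 4*f) (N(f) = -7 + (7 + 7)/((-4 + f**2 - 4*f) + 8) = -7 + 14/(4 + f**2 - 4*f))
N(p(k))*(-530) = (7*(-2 - (5*sqrt(16))**2 + 4*(5*sqrt(16)))/(4 + (5*sqrt(16))**2 - 20*sqrt(16)))*(-530) = (7*(-2 - (5*4)**2 + 4*(5*4))/(4 + (5*4)**2 - 20*4))*(-530) = (7*(-2 - 1*20**2 + 4*20)/(4 + 20**2 - 4*20))*(-530) = (7*(-2 - 1*400 + 80)/(4 + 400 - 80))*(-530) = (7*(-2 - 400 + 80)/324)*(-530) = (7*(1/324)*(-322))*(-530) = -1127/162*(-530) = 298655/81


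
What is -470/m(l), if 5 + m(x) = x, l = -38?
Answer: 470/43 ≈ 10.930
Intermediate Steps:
m(x) = -5 + x
-470/m(l) = -470/(-5 - 38) = -470/(-43) = -470*(-1/43) = 470/43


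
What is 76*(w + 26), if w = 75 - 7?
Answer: 7144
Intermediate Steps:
w = 68
76*(w + 26) = 76*(68 + 26) = 76*94 = 7144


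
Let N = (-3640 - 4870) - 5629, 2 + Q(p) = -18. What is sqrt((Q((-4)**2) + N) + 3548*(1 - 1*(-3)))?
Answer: sqrt(33) ≈ 5.7446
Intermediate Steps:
Q(p) = -20 (Q(p) = -2 - 18 = -20)
N = -14139 (N = -8510 - 5629 = -14139)
sqrt((Q((-4)**2) + N) + 3548*(1 - 1*(-3))) = sqrt((-20 - 14139) + 3548*(1 - 1*(-3))) = sqrt(-14159 + 3548*(1 + 3)) = sqrt(-14159 + 3548*4) = sqrt(-14159 + 14192) = sqrt(33)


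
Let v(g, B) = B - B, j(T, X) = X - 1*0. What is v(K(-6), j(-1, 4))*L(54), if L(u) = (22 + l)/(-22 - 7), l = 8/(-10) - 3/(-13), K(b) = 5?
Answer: 0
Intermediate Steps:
l = -37/65 (l = 8*(-⅒) - 3*(-1/13) = -⅘ + 3/13 = -37/65 ≈ -0.56923)
j(T, X) = X (j(T, X) = X + 0 = X)
L(u) = -1393/1885 (L(u) = (22 - 37/65)/(-22 - 7) = (1393/65)/(-29) = (1393/65)*(-1/29) = -1393/1885)
v(g, B) = 0
v(K(-6), j(-1, 4))*L(54) = 0*(-1393/1885) = 0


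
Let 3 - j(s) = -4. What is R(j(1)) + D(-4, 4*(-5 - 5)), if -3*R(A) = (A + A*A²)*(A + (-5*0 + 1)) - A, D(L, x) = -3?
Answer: -934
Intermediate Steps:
j(s) = 7 (j(s) = 3 - 1*(-4) = 3 + 4 = 7)
R(A) = A/3 - (1 + A)*(A + A³)/3 (R(A) = -((A + A*A²)*(A + (-5*0 + 1)) - A)/3 = -((A + A³)*(A + (0 + 1)) - A)/3 = -((A + A³)*(A + 1) - A)/3 = -((A + A³)*(1 + A) - A)/3 = -((1 + A)*(A + A³) - A)/3 = -(-A + (1 + A)*(A + A³))/3 = A/3 - (1 + A)*(A + A³)/3)
R(j(1)) + D(-4, 4*(-5 - 5)) = (⅓)*7²*(-1 - 1*7 - 1*7²) - 3 = (⅓)*49*(-1 - 7 - 1*49) - 3 = (⅓)*49*(-1 - 7 - 49) - 3 = (⅓)*49*(-57) - 3 = -931 - 3 = -934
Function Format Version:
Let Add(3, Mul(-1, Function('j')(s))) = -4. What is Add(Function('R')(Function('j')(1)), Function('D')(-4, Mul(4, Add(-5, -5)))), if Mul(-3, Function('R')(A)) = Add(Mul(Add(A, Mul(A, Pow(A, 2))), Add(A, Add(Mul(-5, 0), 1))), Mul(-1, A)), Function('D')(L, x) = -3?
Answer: -934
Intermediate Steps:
Function('j')(s) = 7 (Function('j')(s) = Add(3, Mul(-1, -4)) = Add(3, 4) = 7)
Function('R')(A) = Add(Mul(Rational(1, 3), A), Mul(Rational(-1, 3), Add(1, A), Add(A, Pow(A, 3)))) (Function('R')(A) = Mul(Rational(-1, 3), Add(Mul(Add(A, Mul(A, Pow(A, 2))), Add(A, Add(Mul(-5, 0), 1))), Mul(-1, A))) = Mul(Rational(-1, 3), Add(Mul(Add(A, Pow(A, 3)), Add(A, Add(0, 1))), Mul(-1, A))) = Mul(Rational(-1, 3), Add(Mul(Add(A, Pow(A, 3)), Add(A, 1)), Mul(-1, A))) = Mul(Rational(-1, 3), Add(Mul(Add(A, Pow(A, 3)), Add(1, A)), Mul(-1, A))) = Mul(Rational(-1, 3), Add(Mul(Add(1, A), Add(A, Pow(A, 3))), Mul(-1, A))) = Mul(Rational(-1, 3), Add(Mul(-1, A), Mul(Add(1, A), Add(A, Pow(A, 3))))) = Add(Mul(Rational(1, 3), A), Mul(Rational(-1, 3), Add(1, A), Add(A, Pow(A, 3)))))
Add(Function('R')(Function('j')(1)), Function('D')(-4, Mul(4, Add(-5, -5)))) = Add(Mul(Rational(1, 3), Pow(7, 2), Add(-1, Mul(-1, 7), Mul(-1, Pow(7, 2)))), -3) = Add(Mul(Rational(1, 3), 49, Add(-1, -7, Mul(-1, 49))), -3) = Add(Mul(Rational(1, 3), 49, Add(-1, -7, -49)), -3) = Add(Mul(Rational(1, 3), 49, -57), -3) = Add(-931, -3) = -934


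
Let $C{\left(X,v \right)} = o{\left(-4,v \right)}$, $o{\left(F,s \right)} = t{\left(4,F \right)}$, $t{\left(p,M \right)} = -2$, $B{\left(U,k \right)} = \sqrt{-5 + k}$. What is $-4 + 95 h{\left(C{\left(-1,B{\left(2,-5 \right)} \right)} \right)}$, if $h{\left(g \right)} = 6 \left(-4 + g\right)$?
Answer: $-3424$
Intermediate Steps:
$o{\left(F,s \right)} = -2$
$C{\left(X,v \right)} = -2$
$h{\left(g \right)} = -24 + 6 g$
$-4 + 95 h{\left(C{\left(-1,B{\left(2,-5 \right)} \right)} \right)} = -4 + 95 \left(-24 + 6 \left(-2\right)\right) = -4 + 95 \left(-24 - 12\right) = -4 + 95 \left(-36\right) = -4 - 3420 = -3424$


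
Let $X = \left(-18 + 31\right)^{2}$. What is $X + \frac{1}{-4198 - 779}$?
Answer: $\frac{841112}{4977} \approx 169.0$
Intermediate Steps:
$X = 169$ ($X = 13^{2} = 169$)
$X + \frac{1}{-4198 - 779} = 169 + \frac{1}{-4198 - 779} = 169 + \frac{1}{-4977} = 169 - \frac{1}{4977} = \frac{841112}{4977}$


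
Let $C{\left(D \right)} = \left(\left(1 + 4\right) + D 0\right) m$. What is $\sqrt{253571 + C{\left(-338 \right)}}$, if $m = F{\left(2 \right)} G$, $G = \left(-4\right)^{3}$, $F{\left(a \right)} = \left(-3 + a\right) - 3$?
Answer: $\sqrt{254851} \approx 504.83$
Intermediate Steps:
$F{\left(a \right)} = -6 + a$
$G = -64$
$m = 256$ ($m = \left(-6 + 2\right) \left(-64\right) = \left(-4\right) \left(-64\right) = 256$)
$C{\left(D \right)} = 1280$ ($C{\left(D \right)} = \left(\left(1 + 4\right) + D 0\right) 256 = \left(5 + 0\right) 256 = 5 \cdot 256 = 1280$)
$\sqrt{253571 + C{\left(-338 \right)}} = \sqrt{253571 + 1280} = \sqrt{254851}$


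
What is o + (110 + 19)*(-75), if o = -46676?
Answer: -56351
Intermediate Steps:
o + (110 + 19)*(-75) = -46676 + (110 + 19)*(-75) = -46676 + 129*(-75) = -46676 - 9675 = -56351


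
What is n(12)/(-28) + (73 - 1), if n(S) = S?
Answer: 501/7 ≈ 71.571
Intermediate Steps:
n(12)/(-28) + (73 - 1) = 12/(-28) + (73 - 1) = 12*(-1/28) + 72 = -3/7 + 72 = 501/7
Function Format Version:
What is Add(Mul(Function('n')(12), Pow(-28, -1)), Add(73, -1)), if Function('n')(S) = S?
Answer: Rational(501, 7) ≈ 71.571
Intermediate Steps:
Add(Mul(Function('n')(12), Pow(-28, -1)), Add(73, -1)) = Add(Mul(12, Pow(-28, -1)), Add(73, -1)) = Add(Mul(12, Rational(-1, 28)), 72) = Add(Rational(-3, 7), 72) = Rational(501, 7)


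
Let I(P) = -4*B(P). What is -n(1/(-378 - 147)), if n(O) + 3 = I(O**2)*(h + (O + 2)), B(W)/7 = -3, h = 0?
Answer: -4121/25 ≈ -164.84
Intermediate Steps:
B(W) = -21 (B(W) = 7*(-3) = -21)
I(P) = 84 (I(P) = -4*(-21) = 84)
n(O) = 165 + 84*O (n(O) = -3 + 84*(0 + (O + 2)) = -3 + 84*(0 + (2 + O)) = -3 + 84*(2 + O) = -3 + (168 + 84*O) = 165 + 84*O)
-n(1/(-378 - 147)) = -(165 + 84/(-378 - 147)) = -(165 + 84/(-525)) = -(165 + 84*(-1/525)) = -(165 - 4/25) = -1*4121/25 = -4121/25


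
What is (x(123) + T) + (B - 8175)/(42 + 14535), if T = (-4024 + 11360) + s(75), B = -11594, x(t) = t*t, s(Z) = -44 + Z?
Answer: 327904423/14577 ≈ 22495.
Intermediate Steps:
x(t) = t²
T = 7367 (T = (-4024 + 11360) + (-44 + 75) = 7336 + 31 = 7367)
(x(123) + T) + (B - 8175)/(42 + 14535) = (123² + 7367) + (-11594 - 8175)/(42 + 14535) = (15129 + 7367) - 19769/14577 = 22496 - 19769*1/14577 = 22496 - 19769/14577 = 327904423/14577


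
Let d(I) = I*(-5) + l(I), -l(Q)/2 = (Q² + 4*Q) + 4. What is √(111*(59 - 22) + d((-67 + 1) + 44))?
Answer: √3417 ≈ 58.455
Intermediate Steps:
l(Q) = -8 - 8*Q - 2*Q² (l(Q) = -2*((Q² + 4*Q) + 4) = -2*(4 + Q² + 4*Q) = -8 - 8*Q - 2*Q²)
d(I) = -8 - 13*I - 2*I² (d(I) = I*(-5) + (-8 - 8*I - 2*I²) = -5*I + (-8 - 8*I - 2*I²) = -8 - 13*I - 2*I²)
√(111*(59 - 22) + d((-67 + 1) + 44)) = √(111*(59 - 22) + (-8 - 13*((-67 + 1) + 44) - 2*((-67 + 1) + 44)²)) = √(111*37 + (-8 - 13*(-66 + 44) - 2*(-66 + 44)²)) = √(4107 + (-8 - 13*(-22) - 2*(-22)²)) = √(4107 + (-8 + 286 - 2*484)) = √(4107 + (-8 + 286 - 968)) = √(4107 - 690) = √3417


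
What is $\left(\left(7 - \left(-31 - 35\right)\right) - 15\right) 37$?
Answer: $2146$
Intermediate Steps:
$\left(\left(7 - \left(-31 - 35\right)\right) - 15\right) 37 = \left(\left(7 - -66\right) - 15\right) 37 = \left(\left(7 + 66\right) - 15\right) 37 = \left(73 - 15\right) 37 = 58 \cdot 37 = 2146$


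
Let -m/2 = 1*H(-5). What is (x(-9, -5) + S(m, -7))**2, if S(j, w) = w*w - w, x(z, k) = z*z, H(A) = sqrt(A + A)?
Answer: 18769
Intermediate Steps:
H(A) = sqrt(2)*sqrt(A) (H(A) = sqrt(2*A) = sqrt(2)*sqrt(A))
x(z, k) = z**2
m = -2*I*sqrt(10) (m = -2*sqrt(2)*sqrt(-5) = -2*sqrt(2)*(I*sqrt(5)) = -2*I*sqrt(10) ≈ -6.3246*I)
S(j, w) = w**2 - w
(x(-9, -5) + S(m, -7))**2 = ((-9)**2 - 7*(-1 - 7))**2 = (81 - 7*(-8))**2 = (81 + 56)**2 = 137**2 = 18769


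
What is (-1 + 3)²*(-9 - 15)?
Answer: -96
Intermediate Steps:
(-1 + 3)²*(-9 - 15) = 2²*(-24) = 4*(-24) = -96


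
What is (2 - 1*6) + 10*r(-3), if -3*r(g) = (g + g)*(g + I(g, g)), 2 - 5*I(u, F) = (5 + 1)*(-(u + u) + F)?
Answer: -128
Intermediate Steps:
I(u, F) = 2/5 - 6*F/5 + 12*u/5 (I(u, F) = 2/5 - (5 + 1)*(-(u + u) + F)/5 = 2/5 - 6*(-2*u + F)/5 = 2/5 - 6*(F - 2*u)/5 = 2/5 - (-12*u + 6*F)/5 = 2/5 + (-6*F/5 + 12*u/5) = 2/5 - 6*F/5 + 12*u/5)
r(g) = -2*g*(2/5 + 11*g/5)/3 (r(g) = -(g + g)*(g + (2/5 - 6*g/5 + 12*g/5))/3 = -2*g*(g + (2/5 + 6*g/5))/3 = -2*g*(2/5 + 11*g/5)/3)
(2 - 1*6) + 10*r(-3) = (2 - 1*6) + 10*(-2/15*(-3)*(2 + 11*(-3))) = (2 - 6) + 10*(-2/15*(-3)*(2 - 33)) = -4 + 10*(-2/15*(-3)*(-31)) = -4 + 10*(-62/5) = -4 - 124 = -128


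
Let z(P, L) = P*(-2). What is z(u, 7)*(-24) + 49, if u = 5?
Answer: 289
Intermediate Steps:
z(P, L) = -2*P
z(u, 7)*(-24) + 49 = -2*5*(-24) + 49 = -10*(-24) + 49 = 240 + 49 = 289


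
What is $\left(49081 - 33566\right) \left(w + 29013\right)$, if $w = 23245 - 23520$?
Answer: $445870070$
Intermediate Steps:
$w = -275$
$\left(49081 - 33566\right) \left(w + 29013\right) = \left(49081 - 33566\right) \left(-275 + 29013\right) = 15515 \cdot 28738 = 445870070$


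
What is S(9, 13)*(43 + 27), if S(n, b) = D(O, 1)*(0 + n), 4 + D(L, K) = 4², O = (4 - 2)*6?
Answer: 7560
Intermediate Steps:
O = 12 (O = 2*6 = 12)
D(L, K) = 12 (D(L, K) = -4 + 4² = -4 + 16 = 12)
S(n, b) = 12*n (S(n, b) = 12*(0 + n) = 12*n)
S(9, 13)*(43 + 27) = (12*9)*(43 + 27) = 108*70 = 7560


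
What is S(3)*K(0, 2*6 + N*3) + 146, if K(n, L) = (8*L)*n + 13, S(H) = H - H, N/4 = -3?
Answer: 146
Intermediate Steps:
N = -12 (N = 4*(-3) = -12)
S(H) = 0
K(n, L) = 13 + 8*L*n (K(n, L) = 8*L*n + 13 = 13 + 8*L*n)
S(3)*K(0, 2*6 + N*3) + 146 = 0*(13 + 8*(2*6 - 12*3)*0) + 146 = 0*(13 + 8*(12 - 36)*0) + 146 = 0*(13 + 8*(-24)*0) + 146 = 0*(13 + 0) + 146 = 0*13 + 146 = 0 + 146 = 146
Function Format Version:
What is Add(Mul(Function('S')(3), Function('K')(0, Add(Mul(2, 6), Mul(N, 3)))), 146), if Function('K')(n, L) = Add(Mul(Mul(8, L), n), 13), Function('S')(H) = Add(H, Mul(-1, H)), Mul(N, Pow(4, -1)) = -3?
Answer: 146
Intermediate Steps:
N = -12 (N = Mul(4, -3) = -12)
Function('S')(H) = 0
Function('K')(n, L) = Add(13, Mul(8, L, n)) (Function('K')(n, L) = Add(Mul(8, L, n), 13) = Add(13, Mul(8, L, n)))
Add(Mul(Function('S')(3), Function('K')(0, Add(Mul(2, 6), Mul(N, 3)))), 146) = Add(Mul(0, Add(13, Mul(8, Add(Mul(2, 6), Mul(-12, 3)), 0))), 146) = Add(Mul(0, Add(13, Mul(8, Add(12, -36), 0))), 146) = Add(Mul(0, Add(13, Mul(8, -24, 0))), 146) = Add(Mul(0, Add(13, 0)), 146) = Add(Mul(0, 13), 146) = Add(0, 146) = 146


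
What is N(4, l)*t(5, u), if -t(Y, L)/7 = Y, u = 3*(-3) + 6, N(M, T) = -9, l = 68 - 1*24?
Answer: 315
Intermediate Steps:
l = 44 (l = 68 - 24 = 44)
u = -3 (u = -9 + 6 = -3)
t(Y, L) = -7*Y
N(4, l)*t(5, u) = -(-63)*5 = -9*(-35) = 315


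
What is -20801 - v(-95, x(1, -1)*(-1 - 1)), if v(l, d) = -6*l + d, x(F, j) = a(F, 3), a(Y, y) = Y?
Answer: -21369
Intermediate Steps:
x(F, j) = F
v(l, d) = d - 6*l
-20801 - v(-95, x(1, -1)*(-1 - 1)) = -20801 - (1*(-1 - 1) - 6*(-95)) = -20801 - (1*(-2) + 570) = -20801 - (-2 + 570) = -20801 - 1*568 = -20801 - 568 = -21369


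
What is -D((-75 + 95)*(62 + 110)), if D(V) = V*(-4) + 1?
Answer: 13759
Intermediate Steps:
D(V) = 1 - 4*V (D(V) = -4*V + 1 = 1 - 4*V)
-D((-75 + 95)*(62 + 110)) = -(1 - 4*(-75 + 95)*(62 + 110)) = -(1 - 80*172) = -(1 - 4*3440) = -(1 - 13760) = -1*(-13759) = 13759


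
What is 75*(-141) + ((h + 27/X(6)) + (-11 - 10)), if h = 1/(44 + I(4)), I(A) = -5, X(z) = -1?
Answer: -414296/39 ≈ -10623.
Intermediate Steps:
h = 1/39 (h = 1/(44 - 5) = 1/39 ≈ 0.025641)
75*(-141) + ((h + 27/X(6)) + (-11 - 10)) = 75*(-141) + ((1/39 + 27/(-1)) + (-11 - 10)) = -10575 + ((1/39 + 27*(-1)) - 21) = -10575 + ((1/39 - 27) - 21) = -10575 + (-1052/39 - 21) = -10575 - 1871/39 = -414296/39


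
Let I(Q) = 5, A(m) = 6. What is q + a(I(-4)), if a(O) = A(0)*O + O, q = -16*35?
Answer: -525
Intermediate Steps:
q = -560
a(O) = 7*O (a(O) = 6*O + O = 7*O)
q + a(I(-4)) = -560 + 7*5 = -560 + 35 = -525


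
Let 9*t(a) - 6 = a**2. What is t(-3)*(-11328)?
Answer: -18880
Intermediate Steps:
t(a) = 2/3 + a**2/9
t(-3)*(-11328) = (2/3 + (1/9)*(-3)**2)*(-11328) = (2/3 + (1/9)*9)*(-11328) = (2/3 + 1)*(-11328) = (5/3)*(-11328) = -18880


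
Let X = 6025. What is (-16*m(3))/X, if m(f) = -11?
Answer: 176/6025 ≈ 0.029212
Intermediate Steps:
(-16*m(3))/X = -16*(-11)/6025 = 176*(1/6025) = 176/6025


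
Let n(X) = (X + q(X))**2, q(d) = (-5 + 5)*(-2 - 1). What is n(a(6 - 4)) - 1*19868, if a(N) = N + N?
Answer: -19852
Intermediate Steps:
a(N) = 2*N
q(d) = 0 (q(d) = 0*(-3) = 0)
n(X) = X**2 (n(X) = (X + 0)**2 = X**2)
n(a(6 - 4)) - 1*19868 = (2*(6 - 4))**2 - 1*19868 = (2*2)**2 - 19868 = 4**2 - 19868 = 16 - 19868 = -19852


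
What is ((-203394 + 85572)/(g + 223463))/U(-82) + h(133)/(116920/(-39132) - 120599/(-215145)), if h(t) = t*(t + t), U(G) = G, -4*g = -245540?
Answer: -5085543331891436487/348919812886864 ≈ -14575.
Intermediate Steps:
g = 61385 (g = -¼*(-245540) = 61385)
h(t) = 2*t² (h(t) = t*(2*t) = 2*t²)
((-203394 + 85572)/(g + 223463))/U(-82) + h(133)/(116920/(-39132) - 120599/(-215145)) = ((-203394 + 85572)/(61385 + 223463))/(-82) + (2*133²)/(116920/(-39132) - 120599/(-215145)) = -117822/284848*(-1/82) + (2*17689)/(116920*(-1/39132) - 120599*(-1/215145)) = -117822*1/284848*(-1/82) + 35378/(-29230/9783 + 120599/215145) = -58911/142424*(-1/82) + 35378/(-567652037/233862615) = 58911/11678768 + 35378*(-233862615/567652037) = 58911/11678768 - 435452189130/29876423 = -5085543331891436487/348919812886864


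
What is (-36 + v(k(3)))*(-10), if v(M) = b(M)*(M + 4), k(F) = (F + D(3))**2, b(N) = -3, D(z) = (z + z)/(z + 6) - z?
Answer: 1480/3 ≈ 493.33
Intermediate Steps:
D(z) = -z + 2*z/(6 + z) (D(z) = (2*z)/(6 + z) - z = 2*z/(6 + z) - z = -z + 2*z/(6 + z))
k(F) = (-7/3 + F)**2 (k(F) = (F - 1*3*(4 + 3)/(6 + 3))**2 = (F - 1*3*7/9)**2 = (F - 1*3*1/9*7)**2 = (F - 7/3)**2 = (-7/3 + F)**2)
v(M) = -12 - 3*M (v(M) = -3*(M + 4) = -3*(4 + M) = -12 - 3*M)
(-36 + v(k(3)))*(-10) = (-36 + (-12 - (-7 + 3*3)**2/3))*(-10) = (-36 + (-12 - (-7 + 9)**2/3))*(-10) = (-36 + (-12 - 2**2/3))*(-10) = (-36 + (-12 - 4/3))*(-10) = (-36 - 40/3)*(-10) = -148/3*(-10) = 1480/3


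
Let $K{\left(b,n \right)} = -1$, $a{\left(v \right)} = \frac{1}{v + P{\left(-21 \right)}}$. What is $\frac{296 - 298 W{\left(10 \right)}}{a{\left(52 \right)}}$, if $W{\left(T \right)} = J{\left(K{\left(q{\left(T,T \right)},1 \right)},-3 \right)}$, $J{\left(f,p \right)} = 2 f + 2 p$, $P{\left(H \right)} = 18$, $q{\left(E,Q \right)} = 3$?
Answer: $187600$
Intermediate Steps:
$a{\left(v \right)} = \frac{1}{18 + v}$ ($a{\left(v \right)} = \frac{1}{v + 18} = \frac{1}{18 + v}$)
$W{\left(T \right)} = -8$ ($W{\left(T \right)} = 2 \left(-1\right) + 2 \left(-3\right) = -2 - 6 = -8$)
$\frac{296 - 298 W{\left(10 \right)}}{a{\left(52 \right)}} = \frac{296 - -2384}{\frac{1}{18 + 52}} = \frac{296 + 2384}{\frac{1}{70}} = 2680 \frac{1}{\frac{1}{70}} = 2680 \cdot 70 = 187600$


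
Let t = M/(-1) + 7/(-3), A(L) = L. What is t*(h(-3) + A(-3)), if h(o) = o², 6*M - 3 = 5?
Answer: -22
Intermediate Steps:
M = 4/3 (M = ½ + (⅙)*5 = ½ + ⅚ = 4/3 ≈ 1.3333)
t = -11/3 (t = (4/3)/(-1) + 7/(-3) = (4/3)*(-1) + 7*(-⅓) = -4/3 - 7/3 = -11/3 ≈ -3.6667)
t*(h(-3) + A(-3)) = -11*((-3)² - 3)/3 = -11*(9 - 3)/3 = -11/3*6 = -22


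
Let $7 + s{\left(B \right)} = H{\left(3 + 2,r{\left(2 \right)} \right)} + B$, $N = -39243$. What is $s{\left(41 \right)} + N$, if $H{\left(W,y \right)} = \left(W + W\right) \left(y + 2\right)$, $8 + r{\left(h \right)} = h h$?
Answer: $-39229$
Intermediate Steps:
$r{\left(h \right)} = -8 + h^{2}$ ($r{\left(h \right)} = -8 + h h = -8 + h^{2}$)
$H{\left(W,y \right)} = 2 W \left(2 + y\right)$
$s{\left(B \right)} = -27 + B$ ($s{\left(B \right)} = -7 + \left(2 \left(3 + 2\right) \left(2 - \left(8 - 2^{2}\right)\right) + B\right) = -7 + \left(2 \cdot 5 \left(2 + \left(-8 + 4\right)\right) + B\right) = -7 + \left(2 \cdot 5 \left(2 - 4\right) + B\right) = -7 + \left(2 \cdot 5 \left(-2\right) + B\right) = -7 + \left(-20 + B\right) = -27 + B$)
$s{\left(41 \right)} + N = \left(-27 + 41\right) - 39243 = 14 - 39243 = -39229$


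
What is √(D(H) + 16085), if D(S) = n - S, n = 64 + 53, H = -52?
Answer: 3*√1806 ≈ 127.49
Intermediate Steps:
n = 117
D(S) = 117 - S
√(D(H) + 16085) = √((117 - 1*(-52)) + 16085) = √((117 + 52) + 16085) = √(169 + 16085) = √16254 = 3*√1806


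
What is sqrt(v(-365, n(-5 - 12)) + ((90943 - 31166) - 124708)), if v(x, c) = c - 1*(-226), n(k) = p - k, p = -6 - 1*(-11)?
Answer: 3*I*sqrt(7187) ≈ 254.33*I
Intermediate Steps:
p = 5 (p = -6 + 11 = 5)
n(k) = 5 - k
v(x, c) = 226 + c (v(x, c) = c + 226 = 226 + c)
sqrt(v(-365, n(-5 - 12)) + ((90943 - 31166) - 124708)) = sqrt((226 + (5 - (-5 - 12))) + ((90943 - 31166) - 124708)) = sqrt((226 + (5 - 1*(-17))) + (59777 - 124708)) = sqrt((226 + (5 + 17)) - 64931) = sqrt((226 + 22) - 64931) = sqrt(248 - 64931) = sqrt(-64683) = 3*I*sqrt(7187)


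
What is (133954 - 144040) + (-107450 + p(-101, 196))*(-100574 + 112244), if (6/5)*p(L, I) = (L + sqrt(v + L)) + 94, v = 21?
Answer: -1254019661 + 38900*I*sqrt(5) ≈ -1.254e+9 + 86983.0*I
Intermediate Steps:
p(L, I) = 235/3 + 5*L/6 + 5*sqrt(21 + L)/6 (p(L, I) = 5*((L + sqrt(21 + L)) + 94)/6 = 5*(94 + L + sqrt(21 + L))/6 = 235/3 + 5*L/6 + 5*sqrt(21 + L)/6)
(133954 - 144040) + (-107450 + p(-101, 196))*(-100574 + 112244) = (133954 - 144040) + (-107450 + (235/3 + (5/6)*(-101) + 5*sqrt(21 - 101)/6))*(-100574 + 112244) = -10086 + (-107450 + (235/3 - 505/6 + 5*sqrt(-80)/6))*11670 = -10086 + (-107450 + (235/3 - 505/6 + 5*(4*I*sqrt(5))/6))*11670 = -10086 + (-107450 + (235/3 - 505/6 + 10*I*sqrt(5)/3))*11670 = -10086 + (-107450 + (-35/6 + 10*I*sqrt(5)/3))*11670 = -10086 + (-644735/6 + 10*I*sqrt(5)/3)*11670 = -10086 + (-1254009575 + 38900*I*sqrt(5)) = -1254019661 + 38900*I*sqrt(5)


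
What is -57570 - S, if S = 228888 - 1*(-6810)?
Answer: -293268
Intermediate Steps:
S = 235698 (S = 228888 + 6810 = 235698)
-57570 - S = -57570 - 1*235698 = -57570 - 235698 = -293268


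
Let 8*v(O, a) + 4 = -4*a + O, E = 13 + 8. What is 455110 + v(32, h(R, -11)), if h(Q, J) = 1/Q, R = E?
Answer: 9557383/21 ≈ 4.5511e+5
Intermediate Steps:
E = 21
R = 21
v(O, a) = -½ - a/2 + O/8 (v(O, a) = -½ + (-4*a + O)/8 = -½ + (O - 4*a)/8 = -½ + (-a/2 + O/8) = -½ - a/2 + O/8)
455110 + v(32, h(R, -11)) = 455110 + (-½ - ½/21 + (⅛)*32) = 455110 + (-½ - ½*1/21 + 4) = 455110 + (-½ - 1/42 + 4) = 455110 + 73/21 = 9557383/21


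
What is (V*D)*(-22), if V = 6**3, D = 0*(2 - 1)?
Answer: 0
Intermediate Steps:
D = 0 (D = 0*1 = 0)
V = 216
(V*D)*(-22) = (216*0)*(-22) = 0*(-22) = 0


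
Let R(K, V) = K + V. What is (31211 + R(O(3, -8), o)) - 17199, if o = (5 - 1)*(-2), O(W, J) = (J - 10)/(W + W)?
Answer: 14001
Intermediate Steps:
O(W, J) = (-10 + J)/(2*W) (O(W, J) = (-10 + J)/((2*W)) = (-10 + J)*(1/(2*W)) = (-10 + J)/(2*W))
o = -8 (o = 4*(-2) = -8)
(31211 + R(O(3, -8), o)) - 17199 = (31211 + ((1/2)*(-10 - 8)/3 - 8)) - 17199 = (31211 + ((1/2)*(1/3)*(-18) - 8)) - 17199 = (31211 + (-3 - 8)) - 17199 = (31211 - 11) - 17199 = 31200 - 17199 = 14001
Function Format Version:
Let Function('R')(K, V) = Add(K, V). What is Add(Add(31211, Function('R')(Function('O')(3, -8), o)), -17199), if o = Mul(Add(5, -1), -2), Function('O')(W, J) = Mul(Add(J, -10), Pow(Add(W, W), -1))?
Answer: 14001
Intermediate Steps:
Function('O')(W, J) = Mul(Rational(1, 2), Pow(W, -1), Add(-10, J)) (Function('O')(W, J) = Mul(Add(-10, J), Pow(Mul(2, W), -1)) = Mul(Add(-10, J), Mul(Rational(1, 2), Pow(W, -1))) = Mul(Rational(1, 2), Pow(W, -1), Add(-10, J)))
o = -8 (o = Mul(4, -2) = -8)
Add(Add(31211, Function('R')(Function('O')(3, -8), o)), -17199) = Add(Add(31211, Add(Mul(Rational(1, 2), Pow(3, -1), Add(-10, -8)), -8)), -17199) = Add(Add(31211, Add(Mul(Rational(1, 2), Rational(1, 3), -18), -8)), -17199) = Add(Add(31211, Add(-3, -8)), -17199) = Add(Add(31211, -11), -17199) = Add(31200, -17199) = 14001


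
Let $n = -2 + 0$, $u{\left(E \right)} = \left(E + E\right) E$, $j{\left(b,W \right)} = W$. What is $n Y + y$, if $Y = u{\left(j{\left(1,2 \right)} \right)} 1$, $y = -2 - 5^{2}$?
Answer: $-43$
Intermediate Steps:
$u{\left(E \right)} = 2 E^{2}$ ($u{\left(E \right)} = 2 E E = 2 E^{2}$)
$y = -27$ ($y = -2 - 25 = -27$)
$n = -2$
$Y = 8$ ($Y = 2 \cdot 2^{2} \cdot 1 = 2 \cdot 4 \cdot 1 = 8 \cdot 1 = 8$)
$n Y + y = \left(-2\right) 8 - 27 = -16 - 27 = -43$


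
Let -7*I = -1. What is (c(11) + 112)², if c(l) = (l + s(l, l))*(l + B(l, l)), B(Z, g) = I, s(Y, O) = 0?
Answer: 2696164/49 ≈ 55024.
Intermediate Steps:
I = ⅐ (I = -⅐*(-1) = ⅐ ≈ 0.14286)
B(Z, g) = ⅐
c(l) = l*(⅐ + l) (c(l) = (l + 0)*(l + ⅐) = l*(⅐ + l))
(c(11) + 112)² = (11*(⅐ + 11) + 112)² = (11*(78/7) + 112)² = (858/7 + 112)² = (1642/7)² = 2696164/49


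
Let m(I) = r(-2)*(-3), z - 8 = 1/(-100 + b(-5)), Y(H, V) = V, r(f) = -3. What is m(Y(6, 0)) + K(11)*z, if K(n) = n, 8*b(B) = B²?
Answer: 75087/775 ≈ 96.886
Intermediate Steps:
b(B) = B²/8
z = 6192/775 (z = 8 + 1/(-100 + (⅛)*(-5)²) = 8 + 1/(-100 + (⅛)*25) = 8 + 1/(-100 + 25/8) = 8 + 1/(-775/8) = 8 - 8/775 = 6192/775 ≈ 7.9897)
m(I) = 9 (m(I) = -3*(-3) = 9)
m(Y(6, 0)) + K(11)*z = 9 + 11*(6192/775) = 9 + 68112/775 = 75087/775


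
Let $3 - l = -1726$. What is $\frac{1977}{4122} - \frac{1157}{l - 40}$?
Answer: $- \frac{52963}{257854} \approx -0.2054$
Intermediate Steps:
$l = 1729$ ($l = 3 - -1726 = 3 + 1726 = 1729$)
$\frac{1977}{4122} - \frac{1157}{l - 40} = \frac{1977}{4122} - \frac{1157}{1729 - 40} = 1977 \cdot \frac{1}{4122} - \frac{1157}{1689} = \frac{659}{1374} - \frac{1157}{1689} = - \frac{52963}{257854}$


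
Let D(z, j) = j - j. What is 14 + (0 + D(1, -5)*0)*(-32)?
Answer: 14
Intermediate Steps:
D(z, j) = 0
14 + (0 + D(1, -5)*0)*(-32) = 14 + (0 + 0*0)*(-32) = 14 + (0 + 0)*(-32) = 14 + 0*(-32) = 14 + 0 = 14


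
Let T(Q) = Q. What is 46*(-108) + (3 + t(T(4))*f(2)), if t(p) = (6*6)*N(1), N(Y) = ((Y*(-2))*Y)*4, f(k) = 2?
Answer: -5541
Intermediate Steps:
N(Y) = -8*Y² (N(Y) = ((-2*Y)*Y)*4 = -2*Y²*4 = -8*Y²)
t(p) = -288 (t(p) = (6*6)*(-8*1²) = 36*(-8*1) = 36*(-8) = -288)
46*(-108) + (3 + t(T(4))*f(2)) = 46*(-108) + (3 - 288*2) = -4968 + (3 - 576) = -4968 - 573 = -5541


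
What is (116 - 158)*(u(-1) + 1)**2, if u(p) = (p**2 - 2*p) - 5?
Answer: -42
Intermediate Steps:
u(p) = -5 + p**2 - 2*p
(116 - 158)*(u(-1) + 1)**2 = (116 - 158)*((-5 + (-1)**2 - 2*(-1)) + 1)**2 = -42*((-5 + 1 + 2) + 1)**2 = -42*(-2 + 1)**2 = -42*(-1)**2 = -42*1 = -42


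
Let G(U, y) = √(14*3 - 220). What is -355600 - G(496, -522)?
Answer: -355600 - I*√178 ≈ -3.556e+5 - 13.342*I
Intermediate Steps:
G(U, y) = I*√178 (G(U, y) = √(42 - 220) = √(-178) = I*√178)
-355600 - G(496, -522) = -355600 - I*√178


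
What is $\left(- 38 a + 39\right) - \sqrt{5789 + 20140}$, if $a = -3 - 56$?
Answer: $2281 - 3 \sqrt{2881} \approx 2120.0$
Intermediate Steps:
$a = -59$
$\left(- 38 a + 39\right) - \sqrt{5789 + 20140} = \left(\left(-38\right) \left(-59\right) + 39\right) - \sqrt{5789 + 20140} = \left(2242 + 39\right) - \sqrt{25929} = 2281 - 3 \sqrt{2881}$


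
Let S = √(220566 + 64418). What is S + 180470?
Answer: 180470 + 14*√1454 ≈ 1.8100e+5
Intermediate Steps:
S = 14*√1454 (S = √284984 = 14*√1454 ≈ 533.84)
S + 180470 = 14*√1454 + 180470 = 180470 + 14*√1454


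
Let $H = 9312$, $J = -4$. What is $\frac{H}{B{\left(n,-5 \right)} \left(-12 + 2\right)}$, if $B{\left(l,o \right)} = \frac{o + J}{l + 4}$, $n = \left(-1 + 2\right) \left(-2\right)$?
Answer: $\frac{3104}{15} \approx 206.93$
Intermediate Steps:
$n = -2$ ($n = 1 \left(-2\right) = -2$)
$B{\left(l,o \right)} = \frac{-4 + o}{4 + l}$ ($B{\left(l,o \right)} = \frac{o - 4}{l + 4} = \frac{-4 + o}{4 + l}$)
$\frac{H}{B{\left(n,-5 \right)} \left(-12 + 2\right)} = \frac{9312}{\frac{-4 - 5}{4 - 2} \left(-12 + 2\right)} = \frac{9312}{\frac{1}{2} \left(-9\right) \left(-10\right)} = \frac{9312}{\left(- \frac{9}{2}\right) \left(-10\right)} = \frac{9312}{45} = 9312 \cdot \frac{1}{45} = \frac{3104}{15}$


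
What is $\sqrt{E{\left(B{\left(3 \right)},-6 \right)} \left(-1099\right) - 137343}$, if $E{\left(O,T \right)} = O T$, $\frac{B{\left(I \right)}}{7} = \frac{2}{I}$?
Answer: $i \sqrt{106571} \approx 326.45 i$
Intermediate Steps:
$B{\left(I \right)} = \frac{14}{I}$ ($B{\left(I \right)} = 7 \frac{2}{I} = \frac{14}{I}$)
$\sqrt{E{\left(B{\left(3 \right)},-6 \right)} \left(-1099\right) - 137343} = \sqrt{\frac{14}{3} \left(-6\right) \left(-1099\right) - 137343} = \sqrt{\left(-28\right) \left(-1099\right) - 137343} = \sqrt{30772 - 137343} = \sqrt{-106571} = i \sqrt{106571}$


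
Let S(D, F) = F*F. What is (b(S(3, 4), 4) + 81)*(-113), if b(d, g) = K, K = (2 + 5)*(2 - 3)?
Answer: -8362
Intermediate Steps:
S(D, F) = F²
K = -7 (K = 7*(-1) = -7)
b(d, g) = -7
(b(S(3, 4), 4) + 81)*(-113) = (-7 + 81)*(-113) = 74*(-113) = -8362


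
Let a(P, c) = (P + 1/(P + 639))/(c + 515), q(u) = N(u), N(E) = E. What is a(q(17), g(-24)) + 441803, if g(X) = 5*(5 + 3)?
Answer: 160851647393/364080 ≈ 4.4180e+5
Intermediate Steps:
q(u) = u
g(X) = 40 (g(X) = 5*8 = 40)
a(P, c) = (P + 1/(639 + P))/(515 + c)
a(q(17), g(-24)) + 441803 = (1 + 17² + 639*17)/(329085 + 515*17 + 639*40 + 17*40) + 441803 = (1 + 289 + 10863)/(329085 + 8755 + 25560 + 680) + 441803 = 11153/364080 + 441803 = 160851647393/364080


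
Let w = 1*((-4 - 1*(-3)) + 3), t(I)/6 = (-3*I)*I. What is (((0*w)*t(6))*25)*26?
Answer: 0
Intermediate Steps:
t(I) = -18*I² (t(I) = 6*((-3*I)*I) = 6*(-3*I²) = -18*I²)
w = 2 (w = 1*((-4 + 3) + 3) = 1*(-1 + 3) = 1*2 = 2)
(((0*w)*t(6))*25)*26 = (((0*2)*(-18*6²))*25)*26 = ((0*(-18*36))*25)*26 = ((0*(-648))*25)*26 = (0*25)*26 = 0*26 = 0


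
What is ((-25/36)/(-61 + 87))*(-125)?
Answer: 3125/936 ≈ 3.3387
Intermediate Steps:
((-25/36)/(-61 + 87))*(-125) = (-25*1/36/26)*(-125) = -25/36*1/26*(-125) = -25/936*(-125) = 3125/936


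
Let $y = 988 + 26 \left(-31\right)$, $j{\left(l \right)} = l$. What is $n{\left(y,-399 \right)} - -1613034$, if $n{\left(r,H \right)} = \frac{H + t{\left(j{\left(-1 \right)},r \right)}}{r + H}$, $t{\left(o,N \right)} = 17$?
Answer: $\frac{350028760}{217} \approx 1.613 \cdot 10^{6}$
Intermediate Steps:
$y = 182$ ($y = 988 - 806 = 182$)
$n{\left(r,H \right)} = \frac{17 + H}{H + r}$ ($n{\left(r,H \right)} = \frac{H + 17}{r + H} = \frac{17 + H}{H + r}$)
$n{\left(y,-399 \right)} - -1613034 = \frac{17 - 399}{-399 + 182} - -1613034 = \frac{1}{-217} \left(-382\right) + 1613034 = \left(- \frac{1}{217}\right) \left(-382\right) + 1613034 = \frac{382}{217} + 1613034 = \frac{350028760}{217}$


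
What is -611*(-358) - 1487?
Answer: 217251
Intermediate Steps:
-611*(-358) - 1487 = 218738 - 1487 = 217251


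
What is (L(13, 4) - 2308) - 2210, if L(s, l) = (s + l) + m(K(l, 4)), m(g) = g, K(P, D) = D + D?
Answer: -4493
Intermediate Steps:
K(P, D) = 2*D
L(s, l) = 8 + l + s (L(s, l) = (s + l) + 2*4 = (l + s) + 8 = 8 + l + s)
(L(13, 4) - 2308) - 2210 = ((8 + 4 + 13) - 2308) - 2210 = (25 - 2308) - 2210 = -2283 - 2210 = -4493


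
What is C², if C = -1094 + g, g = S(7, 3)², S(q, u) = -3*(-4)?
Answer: 902500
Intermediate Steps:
S(q, u) = 12
g = 144 (g = 12² = 144)
C = -950 (C = -1094 + 144 = -950)
C² = (-950)² = 902500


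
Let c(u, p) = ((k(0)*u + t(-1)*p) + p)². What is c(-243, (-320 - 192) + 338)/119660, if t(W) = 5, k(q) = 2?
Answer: 117045/5983 ≈ 19.563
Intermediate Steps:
c(u, p) = (2*u + 6*p)² (c(u, p) = ((2*u + 5*p) + p)² = (2*u + 6*p)²)
c(-243, (-320 - 192) + 338)/119660 = (4*(-243 + 3*((-320 - 192) + 338))²)/119660 = (4*(-243 + 3*(-512 + 338))²)*(1/119660) = (4*(-243 + 3*(-174))²)*(1/119660) = (4*(-243 - 522)²)*(1/119660) = (4*(-765)²)*(1/119660) = (4*585225)*(1/119660) = 2340900*(1/119660) = 117045/5983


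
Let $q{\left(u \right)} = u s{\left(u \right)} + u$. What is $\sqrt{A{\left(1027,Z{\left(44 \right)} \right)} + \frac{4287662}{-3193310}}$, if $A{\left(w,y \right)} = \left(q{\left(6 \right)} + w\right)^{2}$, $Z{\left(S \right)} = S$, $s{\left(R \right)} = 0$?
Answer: $\frac{1026 \sqrt{2584208470670}}{1596655} \approx 1033.0$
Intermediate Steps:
$q{\left(u \right)} = u$ ($q{\left(u \right)} = u 0 + u = 0 + u = u$)
$A{\left(w,y \right)} = \left(6 + w\right)^{2}$
$\sqrt{A{\left(1027,Z{\left(44 \right)} \right)} + \frac{4287662}{-3193310}} = \sqrt{\left(6 + 1027\right)^{2} + \frac{4287662}{-3193310}} = \sqrt{1033^{2} + 4287662 \left(- \frac{1}{3193310}\right)} = \sqrt{1067089 - \frac{2143831}{1596655}} = \sqrt{\frac{1703770843464}{1596655}} = \frac{1026 \sqrt{2584208470670}}{1596655}$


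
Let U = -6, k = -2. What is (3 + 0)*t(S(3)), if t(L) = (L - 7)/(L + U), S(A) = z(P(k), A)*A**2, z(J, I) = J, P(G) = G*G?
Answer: 29/10 ≈ 2.9000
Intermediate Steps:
P(G) = G**2
S(A) = 4*A**2 (S(A) = (-2)**2*A**2 = 4*A**2)
t(L) = (-7 + L)/(-6 + L) (t(L) = (L - 7)/(L - 6) = (-7 + L)/(-6 + L))
(3 + 0)*t(S(3)) = (3 + 0)*((-7 + 4*3**2)/(-6 + 4*3**2)) = 3*((-7 + 4*9)/(-6 + 4*9)) = 3*((-7 + 36)/(-6 + 36)) = 3*(29/30) = 29/10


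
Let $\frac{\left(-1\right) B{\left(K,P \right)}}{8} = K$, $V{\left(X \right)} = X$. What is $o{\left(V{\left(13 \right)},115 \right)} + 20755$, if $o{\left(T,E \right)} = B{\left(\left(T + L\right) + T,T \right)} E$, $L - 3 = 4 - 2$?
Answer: $-7765$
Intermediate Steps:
$L = 5$ ($L = 3 + \left(4 - 2\right) = 3 + 2 = 5$)
$B{\left(K,P \right)} = - 8 K$
$o{\left(T,E \right)} = E \left(-40 - 16 T\right)$ ($o{\left(T,E \right)} = - 8 \left(\left(T + 5\right) + T\right) E = - 8 \left(\left(5 + T\right) + T\right) E = - 8 \left(5 + 2 T\right) E = \left(-40 - 16 T\right) E = E \left(-40 - 16 T\right)$)
$o{\left(V{\left(13 \right)},115 \right)} + 20755 = 8 \cdot 115 \left(-5 - 26\right) + 20755 = 8 \cdot 115 \left(-31\right) + 20755 = -28520 + 20755 = -7765$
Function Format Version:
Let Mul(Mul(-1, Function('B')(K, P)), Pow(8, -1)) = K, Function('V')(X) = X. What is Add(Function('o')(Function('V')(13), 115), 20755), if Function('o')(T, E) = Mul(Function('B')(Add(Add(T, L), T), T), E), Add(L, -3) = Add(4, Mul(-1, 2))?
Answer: -7765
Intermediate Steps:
L = 5 (L = Add(3, Add(4, Mul(-1, 2))) = Add(3, Add(4, -2)) = Add(3, 2) = 5)
Function('B')(K, P) = Mul(-8, K)
Function('o')(T, E) = Mul(E, Add(-40, Mul(-16, T))) (Function('o')(T, E) = Mul(Mul(-8, Add(Add(T, 5), T)), E) = Mul(Mul(-8, Add(Add(5, T), T)), E) = Mul(Mul(-8, Add(5, Mul(2, T))), E) = Mul(Add(-40, Mul(-16, T)), E) = Mul(E, Add(-40, Mul(-16, T))))
Add(Function('o')(Function('V')(13), 115), 20755) = Add(Mul(8, 115, Add(-5, Mul(-2, 13))), 20755) = Add(Mul(8, 115, Add(-5, -26)), 20755) = Add(Mul(8, 115, -31), 20755) = Add(-28520, 20755) = -7765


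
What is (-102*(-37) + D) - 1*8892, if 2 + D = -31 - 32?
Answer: -5183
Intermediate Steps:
D = -65 (D = -2 + (-31 - 32) = -2 - 63 = -65)
(-102*(-37) + D) - 1*8892 = (-102*(-37) - 65) - 1*8892 = (3774 - 65) - 8892 = 3709 - 8892 = -5183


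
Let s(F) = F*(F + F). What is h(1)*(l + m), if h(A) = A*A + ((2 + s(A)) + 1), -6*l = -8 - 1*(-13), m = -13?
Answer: -83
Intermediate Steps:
s(F) = 2*F² (s(F) = F*(2*F) = 2*F²)
l = -⅚ (l = -(-8 - 1*(-13))/6 = -(-8 + 13)/6 = -⅙*5 = -⅚ ≈ -0.83333)
h(A) = 3 + 3*A² (h(A) = A*A + ((2 + 2*A²) + 1) = A² + (3 + 2*A²) = 3 + 3*A²)
h(1)*(l + m) = (3 + 3*1²)*(-⅚ - 13) = (3 + 3*1)*(-83/6) = (3 + 3)*(-83/6) = 6*(-83/6) = -83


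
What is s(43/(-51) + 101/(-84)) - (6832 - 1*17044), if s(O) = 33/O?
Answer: 29782128/2921 ≈ 10196.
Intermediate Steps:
s(43/(-51) + 101/(-84)) - (6832 - 1*17044) = 33/(43/(-51) + 101/(-84)) - (6832 - 1*17044) = 33/(43*(-1/51) + 101*(-1/84)) - (6832 - 17044) = 33/(-43/51 - 101/84) - 1*(-10212) = 33/(-2921/1428) + 10212 = 33*(-1428/2921) + 10212 = -47124/2921 + 10212 = 29782128/2921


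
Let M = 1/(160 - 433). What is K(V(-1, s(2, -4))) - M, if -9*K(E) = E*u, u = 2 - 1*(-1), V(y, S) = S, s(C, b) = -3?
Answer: 274/273 ≈ 1.0037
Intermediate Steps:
u = 3 (u = 2 + 1 = 3)
M = -1/273 (M = 1/(-273) = -1/273 ≈ -0.0036630)
K(E) = -E/3 (K(E) = -E*3/9 = -E/3)
K(V(-1, s(2, -4))) - M = -⅓*(-3) - 1*(-1/273) = 1 + 1/273 = 274/273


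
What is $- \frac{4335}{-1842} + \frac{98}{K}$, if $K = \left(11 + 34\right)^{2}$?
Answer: $\frac{2986297}{1243350} \approx 2.4018$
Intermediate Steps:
$K = 2025$ ($K = 45^{2} = 2025$)
$- \frac{4335}{-1842} + \frac{98}{K} = - \frac{4335}{-1842} + \frac{98}{2025} = \left(-4335\right) \left(- \frac{1}{1842}\right) + 98 \cdot \frac{1}{2025} = \frac{1445}{614} + \frac{98}{2025} = \frac{2986297}{1243350}$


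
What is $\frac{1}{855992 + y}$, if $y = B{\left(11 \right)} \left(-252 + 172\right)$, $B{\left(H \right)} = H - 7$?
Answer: $\frac{1}{855672} \approx 1.1687 \cdot 10^{-6}$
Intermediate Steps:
$B{\left(H \right)} = -7 + H$ ($B{\left(H \right)} = H - 7 = -7 + H$)
$y = -320$ ($y = \left(-7 + 11\right) \left(-252 + 172\right) = 4 \left(-80\right) = -320$)
$\frac{1}{855992 + y} = \frac{1}{855992 - 320} = \frac{1}{855672}$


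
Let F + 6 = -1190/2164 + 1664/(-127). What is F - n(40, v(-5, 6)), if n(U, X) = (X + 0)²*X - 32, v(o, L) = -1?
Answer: 1834165/137414 ≈ 13.348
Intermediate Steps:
F = -2700497/137414 (F = -6 + (-1190/2164 + 1664/(-127)) = -6 + (-1190*1/2164 + 1664*(-1/127)) = -6 + (-595/1082 - 1664/127) = -6 - 1876013/137414 = -2700497/137414 ≈ -19.652)
n(U, X) = -32 + X³ (n(U, X) = X²*X - 32 = X³ - 32 = -32 + X³)
F - n(40, v(-5, 6)) = -2700497/137414 - (-32 + (-1)³) = -2700497/137414 - (-32 - 1) = -2700497/137414 - 1*(-33) = -2700497/137414 + 33 = 1834165/137414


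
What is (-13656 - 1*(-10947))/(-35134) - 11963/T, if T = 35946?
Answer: -80732582/315731691 ≈ -0.25570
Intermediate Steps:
(-13656 - 1*(-10947))/(-35134) - 11963/T = (-13656 - 1*(-10947))/(-35134) - 11963/35946 = (-13656 + 10947)*(-1/35134) - 11963*1/35946 = -2709*(-1/35134) - 11963/35946 = 2709/35134 - 11963/35946 = -80732582/315731691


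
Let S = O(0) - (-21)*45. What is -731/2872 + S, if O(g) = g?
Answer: 2713309/2872 ≈ 944.75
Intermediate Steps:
S = 945 (S = 0 - (-21)*45 = 0 - 1*(-945) = 0 + 945 = 945)
-731/2872 + S = -731/2872 + 945 = 2713309/2872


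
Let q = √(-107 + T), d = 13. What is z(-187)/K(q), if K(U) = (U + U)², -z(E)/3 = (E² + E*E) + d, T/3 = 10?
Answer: 29979/44 ≈ 681.34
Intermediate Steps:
T = 30 (T = 3*10 = 30)
z(E) = -39 - 6*E² (z(E) = -3*((E² + E*E) + 13) = -3*((E² + E²) + 13) = -3*(2*E² + 13) = -3*(13 + 2*E²) = -39 - 6*E²)
q = I*√77 (q = √(-107 + 30) = √(-77) = I*√77 ≈ 8.775*I)
K(U) = 4*U² (K(U) = (2*U)² = 4*U²)
z(-187)/K(q) = (-39 - 6*(-187)²)/((4*(I*√77)²)) = (-39 - 6*34969)/((4*(-77))) = (-39 - 209814)/(-308) = -209853*(-1/308) = 29979/44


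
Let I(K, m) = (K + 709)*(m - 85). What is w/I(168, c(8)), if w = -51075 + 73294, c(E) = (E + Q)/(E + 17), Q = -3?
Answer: -111095/371848 ≈ -0.29876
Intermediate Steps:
c(E) = (-3 + E)/(17 + E) (c(E) = (E - 3)/(E + 17) = (-3 + E)/(17 + E))
w = 22219
I(K, m) = (-85 + m)*(709 + K) (I(K, m) = (709 + K)*(-85 + m) = (-85 + m)*(709 + K))
w/I(168, c(8)) = 22219/(-60265 - 85*168 + 709*((-3 + 8)/(17 + 8)) + 168*((-3 + 8)/(17 + 8))) = 22219/(-60265 - 14280 + 709*(5/25) + 168*(5/25)) = 22219/(-60265 - 14280 + 709*((1/25)*5) + 168*((1/25)*5)) = 22219/(-60265 - 14280 + 709*(⅕) + 168*(⅕)) = 22219/(-60265 - 14280 + 709/5 + 168/5) = 22219/(-371848/5) = 22219*(-5/371848) = -111095/371848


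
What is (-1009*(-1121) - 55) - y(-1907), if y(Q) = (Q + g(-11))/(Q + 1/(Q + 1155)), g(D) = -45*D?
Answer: 1621975211386/1434065 ≈ 1.1310e+6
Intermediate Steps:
y(Q) = (495 + Q)/(Q + 1/(1155 + Q)) (y(Q) = (Q - 45*(-11))/(Q + 1/(Q + 1155)) = (Q + 495)/(Q + 1/(1155 + Q)) = (495 + Q)/(Q + 1/(1155 + Q)))
(-1009*(-1121) - 55) - y(-1907) = (-1009*(-1121) - 55) - (571725 + (-1907)² + 1650*(-1907))/(1 + (-1907)² + 1155*(-1907)) = (1131089 - 55) - (571725 + 3636649 - 3146550)/(1 + 3636649 - 2202585) = 1131034 - 1061824/1434065 = 1621975211386/1434065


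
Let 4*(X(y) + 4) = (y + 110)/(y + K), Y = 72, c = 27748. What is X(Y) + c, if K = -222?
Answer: 8323109/300 ≈ 27744.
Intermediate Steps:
X(y) = -4 + (110 + y)/(4*(-222 + y)) (X(y) = -4 + ((y + 110)/(y - 222))/4 = -4 + ((110 + y)/(-222 + y))/4 = -4 + (110 + y)/(4*(-222 + y)))
X(Y) + c = (3662 - 15*72)/(4*(-222 + 72)) + 27748 = (¼)*(3662 - 1080)/(-150) + 27748 = (¼)*(-1/150)*2582 + 27748 = -1291/300 + 27748 = 8323109/300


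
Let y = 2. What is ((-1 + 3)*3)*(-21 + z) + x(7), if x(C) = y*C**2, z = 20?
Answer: 92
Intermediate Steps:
x(C) = 2*C**2
((-1 + 3)*3)*(-21 + z) + x(7) = ((-1 + 3)*3)*(-21 + 20) + 2*7**2 = (2*3)*(-1) + 2*49 = 6*(-1) + 98 = -6 + 98 = 92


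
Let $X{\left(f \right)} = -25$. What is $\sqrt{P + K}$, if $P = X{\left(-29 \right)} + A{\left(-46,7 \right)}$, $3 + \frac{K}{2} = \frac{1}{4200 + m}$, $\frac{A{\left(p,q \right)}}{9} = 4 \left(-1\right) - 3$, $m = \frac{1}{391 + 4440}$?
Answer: $\frac{4 i \sqrt{2418679754899727}}{20290201} \approx 9.6953 i$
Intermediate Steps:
$m = \frac{1}{4831} \approx 0.000207$
$A{\left(p,q \right)} = -63$ ($A{\left(p,q \right)} = 9 \left(4 \left(-1\right) - 3\right) = 9 \left(-4 - 3\right) = 9 \left(-7\right) = -63$)
$K = - \frac{121731544}{20290201}$ ($K = -6 + \frac{2}{4200 + \frac{1}{4831}} = -6 + \frac{2}{\frac{20290201}{4831}} = -6 + 2 \cdot \frac{4831}{20290201} = -6 + \frac{9662}{20290201} = - \frac{121731544}{20290201} \approx -5.9995$)
$P = -88$ ($P = -25 - 63 = -88$)
$\sqrt{P + K} = \sqrt{-88 - \frac{121731544}{20290201}} = \sqrt{- \frac{1907269232}{20290201}} = \frac{4 i \sqrt{2418679754899727}}{20290201}$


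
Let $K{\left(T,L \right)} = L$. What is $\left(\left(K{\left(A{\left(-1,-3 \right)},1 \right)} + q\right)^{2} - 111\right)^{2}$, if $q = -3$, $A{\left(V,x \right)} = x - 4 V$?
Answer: $11449$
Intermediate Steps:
$\left(\left(K{\left(A{\left(-1,-3 \right)},1 \right)} + q\right)^{2} - 111\right)^{2} = \left(\left(1 - 3\right)^{2} - 111\right)^{2} = \left(\left(-2\right)^{2} - 111\right)^{2} = \left(4 - 111\right)^{2} = \left(-107\right)^{2} = 11449$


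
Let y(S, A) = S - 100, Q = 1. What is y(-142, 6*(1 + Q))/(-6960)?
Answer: 121/3480 ≈ 0.034770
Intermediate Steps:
y(S, A) = -100 + S
y(-142, 6*(1 + Q))/(-6960) = (-100 - 142)/(-6960) = -242*(-1/6960) = 121/3480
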